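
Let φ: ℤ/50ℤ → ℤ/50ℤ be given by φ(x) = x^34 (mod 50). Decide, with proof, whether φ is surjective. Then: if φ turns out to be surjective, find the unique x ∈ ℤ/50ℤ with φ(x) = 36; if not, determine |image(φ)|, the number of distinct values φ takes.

22

φ(0) = 0^34 = 0.
φ(10): Repeated squaring mod 50: 10^1 ≡ 10, 10^2 ≡ 10² = 100 ≡ 0, 10^4 ≡ 0² = 0, 10^8 ≡ 0² = 0, 10^16 ≡ 0² = 0, 10^32 ≡ 0² = 0. Since 34 = 32 + 2, 10^34 ≡ 0·0: 0·0 = 0. So 10^34 ≡ 0 (mod 50).
So φ(0) = φ(10) = 0 while 0 ≠ 10, therefore φ is not injective.
A non-injective map from the 50-element set ℤ/50ℤ to itself takes at most 49 distinct values, so it cannot be surjective. Hence φ is not surjective.
Since φ is not surjective, we determine |image(φ)|. Computing x^34 mod 50 for each x (by repeated squaring, reducing mod 50 at every step), the values φ(0), φ(1), …, φ(49) are: 0, 1, 34, 19, 6, 25, 46, 49, 4, 11, 0, 41, 14, 39, 16, 25, 36, 29, 24, 21, 0, 31, 44, 9, 26, 25, 26, 9, 44, 31, 0, 21, 24, 29, 36, 25, 16, 39, 14, 41, 0, 11, 4, 49, 46, 25, 6, 19, 34, 1.
The distinct values are {0, 1, 4, 6, 9, 11, 14, 16, 19, 21, 24, 25, 26, 29, 31, 34, 36, 39, 41, 44, 46, 49}; there are 22 of them.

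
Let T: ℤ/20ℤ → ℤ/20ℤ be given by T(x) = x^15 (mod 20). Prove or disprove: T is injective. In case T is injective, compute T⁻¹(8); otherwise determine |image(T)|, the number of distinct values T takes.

T(0) = 0^15 = 0.
T(10): Repeated squaring mod 20: 10^1 ≡ 10, 10^2 ≡ 10² = 100 ≡ 0, 10^4 ≡ 0² = 0, 10^8 ≡ 0² = 0. Since 15 = 8 + 4 + 2 + 1, 10^15 ≡ 0·0·0·10: 0·0 = 0, then 0·0 = 0, then 0·10 = 0. So 10^15 ≡ 0 (mod 20).
So T(0) = T(10) = 0 while 0 ≠ 10, thus T is not injective.
Since T is not injective, we determine |image(T)|. Computing x^15 mod 20 for each x (by repeated squaring, reducing mod 20 at every step), the values T(0), T(1), …, T(19) are: 0, 1, 8, 7, 4, 5, 16, 3, 12, 9, 0, 11, 8, 17, 4, 15, 16, 13, 12, 19.
The distinct values are {0, 1, 3, 4, 5, 7, 8, 9, 11, 12, 13, 15, 16, 17, 19}; there are 15 of them.

15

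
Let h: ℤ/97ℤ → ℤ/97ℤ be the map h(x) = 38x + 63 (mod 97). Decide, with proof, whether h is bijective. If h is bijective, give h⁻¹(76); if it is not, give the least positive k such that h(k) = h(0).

8

Recall that h is injective when h(s) = h(t) forces s = t.
Suppose h(s) = h(t) in ℤ/97ℤ. Then 38s + 63 ≡ 38t + 63 (mod 97), therefore 38(s − t) ≡ 0 (mod 97).
Since gcd(38, 97) = 1, 38 is invertible modulo 97, hence s − t ≡ 0 (mod 97), i.e. s = t.
We now compute 38⁻¹ mod 97 explicitly. Euclid's algorithm: 97 = 2·38 + 21, 38 = 1·21 + 17, 21 = 1·17 + 4, 17 = 4·4 + 1; back-substituting gives 1 = 23·38 − 9·97, so 38⁻¹ ≡ 23 (mod 97).
For any y ∈ ℤ/97ℤ, x = 23(y − 63) mod 97 satisfies h(x) = 38·23(y − 63) + 63 ≡ y (since 38·23 ≡ 1 mod 97). So every y has a preimage.
Hence h is bijective.
Since h is bijective, we compute h⁻¹(76): solve 38x + 63 ≡ 76 (mod 97), i.e. 38x ≡ 13 (mod 97).
Multiplying by 38⁻¹ = 23 gives x ≡ 23·13 = 299 = 3·97 + 8 ≡ 8 (mod 97).
Check: h(8) = 38·8 + 63 = 367 = 3·97 + 76 ≡ 76 (mod 97).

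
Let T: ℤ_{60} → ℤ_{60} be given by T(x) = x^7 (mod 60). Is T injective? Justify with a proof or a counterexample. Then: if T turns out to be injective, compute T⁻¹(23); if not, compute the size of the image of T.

45

T(0) = 0^7 = 0.
T(30): Repeated squaring mod 60: 30^1 ≡ 30, 30^2 ≡ 30² = 900 ≡ 0, 30^4 ≡ 0² = 0. Since 7 = 4 + 2 + 1, 30^7 ≡ 0·0·30: 0·0 = 0, then 0·30 = 0. So 30^7 ≡ 0 (mod 60).
So T(0) = T(30) = 0 while 0 ≠ 30, so T is not injective.
Since T is not injective, we determine |image(T)|. Computing x^7 mod 60 for each x (by repeated squaring, reducing mod 60 at every step), the values T(0), T(1), …, T(59) are: 0, 1, 8, 27, 4, 5, 36, 43, 32, 9, 40, 11, 48, 37, 44, 15, 16, 53, 12, 19, 20, 21, 28, 47, 24, 25, 56, 3, 52, 29, 0, 31, 8, 57, 4, 35, 36, 13, 32, 39, 40, 41, 48, 7, 44, 45, 16, 23, 12, 49, 20, 51, 28, 17, 24, 55, 56, 33, 52, 59.
The distinct values are {0, 1, 3, 4, 5, 7, 8, 9, 11, 12, 13, 15, 16, 17, 19, 20, 21, 23, 24, 25, 27, 28, 29, 31, 32, 33, 35, 36, 37, 39, 40, 41, 43, 44, 45, 47, 48, 49, 51, 52, 53, 55, 56, 57, 59}; there are 45 of them.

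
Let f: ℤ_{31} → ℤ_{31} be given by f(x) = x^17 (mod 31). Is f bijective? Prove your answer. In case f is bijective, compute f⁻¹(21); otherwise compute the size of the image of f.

17

Since 31 is prime, the nonzero elements of ℤ_{31} form a cyclic group of order 30.
As gcd(17, 30) = 1, raising to the 17th power is a bijection on this group: if u^17 ≡ v^17 then (uv^{−1})^17 = 1, and the only element of order dividing gcd(17, 30) = 1 is 1, so u = v.
With f(0) = 0 this makes f injective on all of ℤ_{31}, hence bijective (finite equal-size domain and codomain). In particular f is bijective.
Since f is bijective, we find the preimage of 21. The inverse of x ↦ x^17 on (ℤ_{31})^× is x ↦ x^23, because 17·23 = 391 = 13·30 + 1 ≡ 1 (mod 30) and x^{30} = 1 for x ≠ 0 (Fermat). So f⁻¹(21) = 21^23 mod 31.
Repeated squaring mod 31: 21^1 ≡ 21, 21^2 ≡ 21² = 441 ≡ 7, 21^4 ≡ 7² = 49 ≡ 18, 21^8 ≡ 18² = 324 ≡ 14, 21^16 ≡ 14² = 196 ≡ 10. Since 23 = 16 + 4 + 2 + 1, 21^23 ≡ 10·18·7·21: 10·18 = 180 ≡ 25, then 25·7 = 175 ≡ 20, then 20·21 = 420 ≡ 17. So 21^23 ≡ 17 (mod 31).
Hence f⁻¹(21) = 17.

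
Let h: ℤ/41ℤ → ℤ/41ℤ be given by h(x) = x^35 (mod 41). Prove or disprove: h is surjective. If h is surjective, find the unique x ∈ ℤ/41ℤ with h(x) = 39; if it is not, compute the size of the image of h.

h(3): Repeated squaring mod 41: 3^1 ≡ 3, 3^2 ≡ 3² = 9, 3^4 ≡ 9² = 81 ≡ 40, 3^8 ≡ 40² = 1600 ≡ 1, 3^16 ≡ 1² = 1, 3^32 ≡ 1² = 1. Since 35 = 32 + 2 + 1, 3^35 ≡ 1·9·3: 1·9 = 9, then 9·3 = 27. So 3^35 ≡ 27 (mod 41).
h(7): Repeated squaring mod 41: 7^1 ≡ 7, 7^2 ≡ 7² = 49 ≡ 8, 7^4 ≡ 8² = 64 ≡ 23, 7^8 ≡ 23² = 529 ≡ 37, 7^16 ≡ 37² = 1369 ≡ 16, 7^32 ≡ 16² = 256 ≡ 10. Since 35 = 32 + 2 + 1, 7^35 ≡ 10·8·7: 10·8 = 80 ≡ 39, then 39·7 = 273 ≡ 27. So 7^35 ≡ 27 (mod 41).
So h(3) = h(7) = 27 while 3 ≠ 7, so h is not injective.
A non-injective map from the 41-element set ℤ/41ℤ to itself takes at most 40 distinct values, so it cannot be surjective. Therefore h is not surjective.
Since h is not surjective, we determine |image(h)|. Computing x^35 mod 41 for each x (by repeated squaring, reducing mod 41 at every step), the values h(0), h(1), …, h(40) are: 0, 1, 9, 27, 40, 32, 38, 27, 32, 32, 1, 14, 14, 27, 38, 3, 1, 38, 1, 38, 9, 32, 3, 40, 3, 40, 38, 3, 14, 27, 27, 40, 9, 9, 14, 3, 9, 1, 14, 32, 40.
The distinct values are {0, 1, 3, 9, 14, 27, 32, 38, 40}; there are 9 of them.

9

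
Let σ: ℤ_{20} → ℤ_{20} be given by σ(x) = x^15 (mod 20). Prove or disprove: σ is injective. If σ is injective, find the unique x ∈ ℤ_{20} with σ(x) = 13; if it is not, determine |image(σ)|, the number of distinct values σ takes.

σ(0) = 0^15 = 0.
σ(10): Repeated squaring mod 20: 10^1 ≡ 10, 10^2 ≡ 10² = 100 ≡ 0, 10^4 ≡ 0² = 0, 10^8 ≡ 0² = 0. Since 15 = 8 + 4 + 2 + 1, 10^15 ≡ 0·0·0·10: 0·0 = 0, then 0·0 = 0, then 0·10 = 0. So 10^15 ≡ 0 (mod 20).
So σ(0) = σ(10) = 0 while 0 ≠ 10, hence σ is not injective.
Since σ is not injective, we determine |image(σ)|. Computing x^15 mod 20 for each x (by repeated squaring, reducing mod 20 at every step), the values σ(0), σ(1), …, σ(19) are: 0, 1, 8, 7, 4, 5, 16, 3, 12, 9, 0, 11, 8, 17, 4, 15, 16, 13, 12, 19.
The distinct values are {0, 1, 3, 4, 5, 7, 8, 9, 11, 12, 13, 15, 16, 17, 19}; there are 15 of them.

15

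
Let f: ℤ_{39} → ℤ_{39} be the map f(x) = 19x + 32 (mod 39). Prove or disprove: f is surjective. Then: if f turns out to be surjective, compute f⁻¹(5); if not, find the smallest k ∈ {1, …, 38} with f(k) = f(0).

Recall that surjectivity means every element of the codomain has a preimage under f.
Since gcd(19, 39) = 1, 19 is invertible modulo 39. Euclid's algorithm: 39 = 2·19 + 1; back-substituting gives 1 = 37·19 − 18·39, so 19⁻¹ ≡ 37 (mod 39).
For any y ∈ ℤ_{39}, x = 37(y − 32) mod 39 satisfies f(x) = 19·37(y − 32) + 32 ≡ y (since 19·37 ≡ 1 mod 39). So every y has a preimage.
Thus f is surjective.
Since f is surjective, we find f⁻¹(5): we need 19x ≡ 5 − 32 ≡ 12 (mod 39). Using 19⁻¹ = 37: x ≡ 37·12 = 444 = 11·39 + 15, so x = 15.
Check: f(15) = 19·15 + 32 = 317 = 8·39 + 5 ≡ 5 (mod 39).

15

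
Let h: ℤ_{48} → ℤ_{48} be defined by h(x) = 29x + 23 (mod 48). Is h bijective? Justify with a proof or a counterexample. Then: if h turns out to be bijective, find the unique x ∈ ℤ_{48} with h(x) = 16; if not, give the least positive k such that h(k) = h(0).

Recall: h is injective if h(s) = h(t) implies s = t.
If h(s) = h(t), then 29s ≡ 29t (mod 48). Because gcd(29, 48) = 1, we may cancel 29 to get s ≡ t (mod 48).
We now compute 29⁻¹ mod 48 explicitly. Euclid's algorithm: 48 = 1·29 + 19, 29 = 1·19 + 10, 19 = 1·10 + 9, 10 = 1·9 + 1; back-substituting gives 1 = 5·29 − 3·48, so 29⁻¹ ≡ 5 (mod 48).
For any y ∈ ℤ_{48}, x = 5(y − 23) mod 48 satisfies h(x) = 29·5(y − 23) + 23 ≡ y (since 29·5 ≡ 1 mod 48). So every y has a preimage.
Hence h is bijective.
Since h is bijective, we compute h⁻¹(16): solve 29x + 23 ≡ 16 (mod 48), i.e. 29x ≡ 41 (mod 48).
Multiplying by 29⁻¹ = 5 gives x ≡ 5·41 = 205 = 4·48 + 13 ≡ 13 (mod 48).
Check: h(13) = 29·13 + 23 = 400 = 8·48 + 16 ≡ 16 (mod 48).

13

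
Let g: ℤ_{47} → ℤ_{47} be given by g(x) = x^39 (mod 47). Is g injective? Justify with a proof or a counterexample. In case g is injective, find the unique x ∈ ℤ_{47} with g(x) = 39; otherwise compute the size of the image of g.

Since 47 is prime, the nonzero elements of ℤ_{47} form a cyclic group of order 46.
As gcd(39, 46) = 1, raising to the 39th power is a bijection on this group: if x_1^39 ≡ x_2^39 then (x_1x_2^{−1})^39 = 1, and the only element of order dividing gcd(39, 46) = 1 is 1, so x_1 = x_2.
With g(0) = 0 this makes g injective on all of ℤ_{47}, hence bijective (finite equal-size domain and codomain). In particular g is injective.
Since g is injective, we find the preimage of 39. The inverse of x ↦ x^39 on (ℤ_{47})^× is x ↦ x^13, because 39·13 = 507 = 11·46 + 1 ≡ 1 (mod 46) and x^{46} = 1 for x ≠ 0 (Fermat). So g⁻¹(39) = 39^13 mod 47.
Repeated squaring mod 47: 39^1 ≡ 39, 39^2 ≡ 39² = 1521 ≡ 17, 39^4 ≡ 17² = 289 ≡ 7, 39^8 ≡ 7² = 49 ≡ 2. Since 13 = 8 + 4 + 1, 39^13 ≡ 2·7·39: 2·7 = 14, then 14·39 = 546 ≡ 29. So 39^13 ≡ 29 (mod 47).
Hence g⁻¹(39) = 29.

29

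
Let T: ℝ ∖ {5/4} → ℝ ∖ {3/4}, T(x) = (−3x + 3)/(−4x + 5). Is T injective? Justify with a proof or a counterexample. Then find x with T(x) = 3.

4/3

Suppose T(a) = T(b). Cross-multiplying: (−3a + 3)(−4b + 5) = (−3b + 3)(−4a + 5).
Expanding both sides and cancelling the symmetric terms leaves −3·(a − b) = 0. Since −3 ≠ 0, a = b. Thus T is injective.
Solving T(x) = 3: cross-multiplying gives −3x + 3 = 3(−4x + 5), which rearranges to 9x = 12, so x = 4/3.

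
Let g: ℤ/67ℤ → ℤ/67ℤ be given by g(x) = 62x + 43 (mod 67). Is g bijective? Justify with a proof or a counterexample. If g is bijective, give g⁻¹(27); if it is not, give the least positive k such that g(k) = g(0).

Suppose g(a) = g(b) in ℤ/67ℤ. Then 62a + 43 ≡ 62b + 43 (mod 67), hence 62(a − b) ≡ 0 (mod 67).
Since gcd(62, 67) = 1, 62 is invertible modulo 67, therefore a − b ≡ 0 (mod 67), i.e. a = b.
We now compute 62⁻¹ mod 67 explicitly. Euclid's algorithm: 67 = 1·62 + 5, 62 = 12·5 + 2, 5 = 2·2 + 1; back-substituting gives 1 = 40·62 − 37·67, so 62⁻¹ ≡ 40 (mod 67).
For any y ∈ ℤ/67ℤ, x = 40(y − 43) mod 67 satisfies g(x) = 62·40(y − 43) + 43 ≡ y (since 62·40 ≡ 1 mod 67). So every y has a preimage.
Thus g is bijective.
Since g is bijective, we compute g⁻¹(27): solve 62x + 43 ≡ 27 (mod 67), i.e. 62x ≡ 51 (mod 67).
Multiplying by 62⁻¹ = 40 gives x ≡ 40·51 = 2040 = 30·67 + 30 ≡ 30 (mod 67).
Check: g(30) = 62·30 + 43 = 1903 = 28·67 + 27 ≡ 27 (mod 67).

30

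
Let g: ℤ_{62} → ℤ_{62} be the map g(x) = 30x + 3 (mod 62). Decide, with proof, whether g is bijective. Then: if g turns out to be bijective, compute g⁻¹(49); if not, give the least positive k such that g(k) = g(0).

31

We have gcd(30, 62) = 2 > 1. Taking u = 0 and v = 31: g(0) = 3 and g(31) = 30·31 + 3 = 933 ≡ 3 (mod 62).
So g(0) = g(31) while 0 ≠ 31, hence g is not injective, hence not bijective.
Since g is not bijective, we find the least positive k with g(k) = g(0): this means 30k ≡ 0 (mod 62), i.e. 62 ∣ 30k. Since gcd(30, 62) = 2, dividing through by 2 this holds exactly when 31 ∣ 15k, and as gcd(15, 31) = 1, exactly when 31 ∣ k.
The smallest positive such k is 31.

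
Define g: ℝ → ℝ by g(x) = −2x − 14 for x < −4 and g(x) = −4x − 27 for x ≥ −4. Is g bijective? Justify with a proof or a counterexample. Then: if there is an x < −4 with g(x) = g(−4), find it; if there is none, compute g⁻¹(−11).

-4

Both pieces are strictly decreasing (slopes −2 and −4), so each is injective on its own interval.
The left piece maps (−∞, −4) onto (−6, ∞); the right piece maps [−4, ∞) onto (−∞, −11].
The images leave a gap (−6 has no preimage), so g is not surjective, hence not bijective.
Because the two images are disjoint, no x < −4 has g(x) = g(−4), so we compute g⁻¹(−11): −11 lies in (−∞, −11], so solve −4x − 27 = −11: x = (−11 + 27)/(−4) = −4.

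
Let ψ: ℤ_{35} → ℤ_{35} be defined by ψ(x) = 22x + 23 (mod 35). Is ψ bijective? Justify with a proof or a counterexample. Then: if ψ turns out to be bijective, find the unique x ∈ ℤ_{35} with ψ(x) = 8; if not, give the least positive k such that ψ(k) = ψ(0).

20

Recall: injectivity means: for all a, b in the domain, ψ(a) = ψ(b) implies a = b.
Suppose ψ(a) = ψ(b) in ℤ_{35}. Then 22a + 23 ≡ 22b + 23 (mod 35), so 22(a − b) ≡ 0 (mod 35).
Since gcd(22, 35) = 1, 22 is invertible modulo 35, therefore a − b ≡ 0 (mod 35), i.e. a = b.
We now compute 22⁻¹ mod 35 explicitly. Euclid's algorithm: 35 = 1·22 + 13, 22 = 1·13 + 9, 13 = 1·9 + 4, 9 = 2·4 + 1; back-substituting gives 1 = 8·22 − 5·35, so 22⁻¹ ≡ 8 (mod 35).
Then y ↦ 8(y − 23) is a two-sided inverse to ψ, so every y ∈ ℤ_{35} has a preimage.
So ψ is bijective.
Since ψ is bijective, we compute ψ⁻¹(8): solve 22x + 23 ≡ 8 (mod 35), i.e. 22x ≡ 20 (mod 35).
Multiplying by 22⁻¹ = 8 gives x ≡ 8·20 = 160 = 4·35 + 20 ≡ 20 (mod 35).
Check: ψ(20) = 22·20 + 23 = 463 = 13·35 + 8 ≡ 8 (mod 35).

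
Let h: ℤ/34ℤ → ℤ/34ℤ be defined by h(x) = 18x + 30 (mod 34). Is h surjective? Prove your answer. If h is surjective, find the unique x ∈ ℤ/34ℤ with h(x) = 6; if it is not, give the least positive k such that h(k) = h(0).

Recall that h is surjective if every y in the codomain equals h(x) for some x in the domain.
Since gcd(18, 34) = 2, we have 18x ≡ 0 (mod 2) for all x, so h(x) ≡ 0 (mod 2).
But 1 ≢ 0 (mod 2), so 1 ∈ ℤ/34ℤ has no preimage. Thus h is not surjective.
Since h is not surjective, we find the least positive k with h(k) = h(0): this means 18k ≡ 0 (mod 34), i.e. 34 ∣ 18k. Since gcd(18, 34) = 2, dividing through by 2 this holds exactly when 17 ∣ 9k, and as gcd(9, 17) = 1, exactly when 17 ∣ k.
The smallest positive such k is 17.

17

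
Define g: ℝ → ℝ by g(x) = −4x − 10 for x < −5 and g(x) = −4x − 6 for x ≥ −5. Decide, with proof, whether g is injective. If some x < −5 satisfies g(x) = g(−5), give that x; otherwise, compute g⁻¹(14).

-6

Both pieces are strictly decreasing (slopes −4 and −4), so each is injective on its own interval.
The left piece maps (−∞, −5) onto (10, ∞); the right piece maps [−5, ∞) onto (−∞, 14].
These images overlap. In particular g(−5) = 14 (right piece), and solving −4x − 10 = 14 on the left piece gives x = −6 < −5.
So g(−6) = g(−5) with −6 ≠ −5, and g is not injective. This x = −6 is the requested value below −5.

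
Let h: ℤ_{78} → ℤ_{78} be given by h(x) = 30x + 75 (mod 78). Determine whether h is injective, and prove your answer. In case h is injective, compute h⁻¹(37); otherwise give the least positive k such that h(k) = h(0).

13

We have gcd(30, 78) = 6 > 1. Taking u = 0 and v = 13: h(0) = 75 and h(13) = 30·13 + 75 = 465 ≡ 75 (mod 78).
So h(0) = h(13) while 0 ≠ 13, so h is not injective.
Since h is not injective, we find the least positive k with h(k) = h(0): this means 30k ≡ 0 (mod 78), i.e. 78 ∣ 30k. Since gcd(30, 78) = 6, dividing through by 6 this holds exactly when 13 ∣ 5k, and as gcd(5, 13) = 1, exactly when 13 ∣ k.
The smallest positive such k is 13.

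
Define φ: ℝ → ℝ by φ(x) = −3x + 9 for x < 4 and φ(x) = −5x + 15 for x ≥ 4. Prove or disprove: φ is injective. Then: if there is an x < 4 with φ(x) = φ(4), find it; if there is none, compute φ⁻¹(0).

Both pieces are strictly decreasing (slopes −3 and −5), so each is injective on its own interval.
The left piece maps (−∞, 4) onto (−3, ∞); the right piece maps [4, ∞) onto (−∞, −5].
These images are disjoint, so no value is attained by both pieces. Therefore φ is injective.
Because the two images are disjoint, no x < 4 has φ(x) = φ(4), so we compute φ⁻¹(0): 0 lies in (−3, ∞), so solve −3x + 9 = 0: x = (0 − 9)/(−3) = 3.

3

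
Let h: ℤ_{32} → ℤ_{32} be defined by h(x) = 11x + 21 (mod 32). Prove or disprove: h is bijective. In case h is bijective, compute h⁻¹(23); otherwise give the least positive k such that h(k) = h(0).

6

Suppose h(s) = h(t) in ℤ_{32}. Then 11s + 21 ≡ 11t + 21 (mod 32), hence 11(s − t) ≡ 0 (mod 32).
Since gcd(11, 32) = 1, 11 is invertible modulo 32, therefore s − t ≡ 0 (mod 32), i.e. s = t.
We now compute 11⁻¹ mod 32 explicitly. Euclid's algorithm: 32 = 2·11 + 10, 11 = 1·10 + 1; back-substituting gives 1 = 3·11 − 1·32, so 11⁻¹ ≡ 3 (mod 32).
Then y ↦ 3(y − 21) is a two-sided inverse to h, so every y ∈ ℤ_{32} has a preimage.
Therefore h is bijective.
Since h is bijective, we find h⁻¹(23): we need 11x ≡ 23 − 21 ≡ 2 (mod 32). Using 11⁻¹ = 3: x ≡ 3·2 = 6, so x = 6.
Check: h(6) = 11·6 + 21 = 87 = 2·32 + 23 ≡ 23 (mod 32).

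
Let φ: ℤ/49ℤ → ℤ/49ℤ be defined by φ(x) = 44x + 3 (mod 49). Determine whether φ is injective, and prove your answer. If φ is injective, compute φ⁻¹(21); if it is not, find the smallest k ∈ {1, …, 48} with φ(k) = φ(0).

16

If φ(u) = φ(v), then 44u ≡ 44v (mod 49). Because gcd(44, 49) = 1, we may cancel 44 to get u ≡ v (mod 49).
Thus φ is injective.
We now compute 44⁻¹ mod 49 explicitly. Euclid's algorithm: 49 = 1·44 + 5, 44 = 8·5 + 4, 5 = 1·4 + 1; back-substituting gives 1 = 39·44 − 35·49, so 44⁻¹ ≡ 39 (mod 49).
Since φ is injective, we compute φ⁻¹(21): solve 44x + 3 ≡ 21 (mod 49), i.e. 44x ≡ 18 (mod 49).
Multiplying by 44⁻¹ = 39 gives x ≡ 39·18 = 702 = 14·49 + 16 ≡ 16 (mod 49).
Check: φ(16) = 44·16 + 3 = 707 = 14·49 + 21 ≡ 21 (mod 49).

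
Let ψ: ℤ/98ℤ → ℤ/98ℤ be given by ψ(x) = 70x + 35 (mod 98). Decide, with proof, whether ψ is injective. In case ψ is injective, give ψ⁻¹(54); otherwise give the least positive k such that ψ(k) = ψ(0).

We have gcd(70, 98) = 14 > 1. Taking u = 0 and v = 7: ψ(0) = 35 and ψ(7) = 70·7 + 35 = 525 ≡ 35 (mod 98).
So ψ(0) = ψ(7) while 0 ≠ 7, thus ψ is not injective.
Since ψ is not injective, we find the least positive k with ψ(k) = ψ(0): this means 70k ≡ 0 (mod 98), i.e. 98 ∣ 70k. Since gcd(70, 98) = 14, dividing through by 14 this holds exactly when 7 ∣ 5k, and as gcd(5, 7) = 1, exactly when 7 ∣ k.
The smallest positive such k is 7.

7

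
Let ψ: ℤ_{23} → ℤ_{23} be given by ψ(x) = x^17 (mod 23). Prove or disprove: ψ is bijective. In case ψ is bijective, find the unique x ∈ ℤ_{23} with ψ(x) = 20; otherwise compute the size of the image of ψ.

Since 23 is prime, the nonzero elements of ℤ_{23} form a cyclic group of order 22.
As gcd(17, 22) = 1, raising to the 17th power is a bijection on this group: if u^17 ≡ v^17 then (uv^{−1})^17 = 1, and the only element of order dividing gcd(17, 22) = 1 is 1, so u = v.
With ψ(0) = 0 this makes ψ injective on all of ℤ_{23}, hence bijective (finite equal-size domain and codomain). In particular ψ is bijective.
Since ψ is bijective, we find the preimage of 20. The inverse of x ↦ x^17 on (ℤ_{23})^× is x ↦ x^13, because 17·13 = 221 = 10·22 + 1 ≡ 1 (mod 22) and x^{22} = 1 for x ≠ 0 (Fermat). So ψ⁻¹(20) = 20^13 mod 23.
Repeated squaring mod 23: 20^1 ≡ 20, 20^2 ≡ 20² = 400 ≡ 9, 20^4 ≡ 9² = 81 ≡ 12, 20^8 ≡ 12² = 144 ≡ 6. Since 13 = 8 + 4 + 1, 20^13 ≡ 6·12·20: 6·12 = 72 ≡ 3, then 3·20 = 60 ≡ 14. So 20^13 ≡ 14 (mod 23).
Hence ψ⁻¹(20) = 14.

14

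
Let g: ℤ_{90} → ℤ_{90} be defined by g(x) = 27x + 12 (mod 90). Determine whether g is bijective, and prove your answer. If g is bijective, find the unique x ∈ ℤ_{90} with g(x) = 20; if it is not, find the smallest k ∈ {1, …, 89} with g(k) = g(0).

10

Recall that g is injective when g(a) = g(b) forces a = b.
We have gcd(27, 90) = 9 > 1. Taking a = 0 and b = 10: g(0) = 12 and g(10) = 27·10 + 12 = 282 ≡ 12 (mod 90).
So g(0) = g(10) while 0 ≠ 10, therefore g is not injective, hence not bijective.
Since g is not bijective, we find the least positive k with g(k) = g(0): this means 27k ≡ 0 (mod 90), i.e. 90 ∣ 27k. Since gcd(27, 90) = 9, dividing through by 9 this holds exactly when 10 ∣ 3k, and as gcd(3, 10) = 1, exactly when 10 ∣ k.
The smallest positive such k is 10.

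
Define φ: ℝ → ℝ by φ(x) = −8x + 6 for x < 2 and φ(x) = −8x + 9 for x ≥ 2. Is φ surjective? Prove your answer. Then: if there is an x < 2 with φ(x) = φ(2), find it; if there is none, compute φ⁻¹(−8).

13/8

Both pieces are strictly decreasing (slopes −8 and −8), so each is injective on its own interval.
The left piece maps (−∞, 2) onto (−10, ∞); the right piece maps [2, ∞) onto (−∞, −7].
The union (−10, ∞) ∪ (−∞, −7] covers ℝ, so φ is surjective.
For the follow-up: the images overlap, so an x < 2 with φ(x) = φ(2) exists. φ(2) = −7; solving −8x + 6 = −7 for x < 2 gives x = (−7 − 6)/(−8) = 13/8.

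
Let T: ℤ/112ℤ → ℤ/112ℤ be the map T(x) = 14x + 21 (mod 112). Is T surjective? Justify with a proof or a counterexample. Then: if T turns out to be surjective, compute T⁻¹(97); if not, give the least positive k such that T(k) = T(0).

8

Since gcd(14, 112) = 14, we have 14x ≡ 0 (mod 14) for all x, so T(x) ≡ 7 (mod 14).
But 0 ≢ 7 (mod 14), so 0 ∈ ℤ/112ℤ has no preimage. Hence T is not surjective.
Since T is not surjective, we find the least positive k with T(k) = T(0): this means 14k ≡ 0 (mod 112), i.e. 112 ∣ 14k. Since gcd(14, 112) = 14, dividing through by 14 this holds exactly when 8 ∣ k.
The smallest positive such k is 8.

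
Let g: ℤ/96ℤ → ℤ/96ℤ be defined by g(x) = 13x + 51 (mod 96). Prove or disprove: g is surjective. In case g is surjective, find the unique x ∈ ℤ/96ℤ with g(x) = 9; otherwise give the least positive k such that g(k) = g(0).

78

Since gcd(13, 96) = 1, 13 is invertible modulo 96. Euclid's algorithm: 96 = 7·13 + 5, 13 = 2·5 + 3, 5 = 1·3 + 2, 3 = 1·2 + 1; back-substituting gives 1 = 37·13 − 5·96, so 13⁻¹ ≡ 37 (mod 96).
For any y ∈ ℤ/96ℤ, x = 37(y − 51) mod 96 satisfies g(x) = 13·37(y − 51) + 51 ≡ y (since 13·37 ≡ 1 mod 96). So every y has a preimage.
Thus g is surjective.
Since g is surjective, we compute g⁻¹(9): solve 13x + 51 ≡ 9 (mod 96), i.e. 13x ≡ 54 (mod 96).
Multiplying by 13⁻¹ = 37 gives x ≡ 37·54 = 1998 = 20·96 + 78 ≡ 78 (mod 96).
Check: g(78) = 13·78 + 51 = 1065 = 11·96 + 9 ≡ 9 (mod 96).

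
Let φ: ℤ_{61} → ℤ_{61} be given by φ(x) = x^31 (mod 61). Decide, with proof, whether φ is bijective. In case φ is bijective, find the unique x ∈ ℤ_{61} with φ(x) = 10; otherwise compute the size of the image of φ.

Since 61 is prime, the nonzero elements of ℤ_{61} form a cyclic group of order 60.
As gcd(31, 60) = 1, raising to the 31st power is a bijection on this group: if x_1^31 ≡ x_2^31 then (x_1x_2^{−1})^31 = 1, and the only element of order dividing gcd(31, 60) = 1 is 1, so x_1 = x_2.
With φ(0) = 0 this makes φ injective on all of ℤ_{61}, hence bijective (finite equal-size domain and codomain). In particular φ is bijective.
Since φ is bijective, we find the preimage of 10. The inverse of x ↦ x^31 on (ℤ_{61})^× is x ↦ x^31, because 31·31 = 961 = 16·60 + 1 ≡ 1 (mod 60) and x^{60} = 1 for x ≠ 0 (Fermat). So φ⁻¹(10) = 10^31 mod 61.
Repeated squaring mod 61: 10^1 ≡ 10, 10^2 ≡ 10² = 100 ≡ 39, 10^4 ≡ 39² = 1521 ≡ 57, 10^8 ≡ 57² = 3249 ≡ 16, 10^16 ≡ 16² = 256 ≡ 12. Since 31 = 16 + 8 + 4 + 2 + 1, 10^31 ≡ 12·16·57·39·10: 12·16 = 192 ≡ 9, then 9·57 = 513 ≡ 25, then 25·39 = 975 ≡ 60, then 60·10 = 600 ≡ 51. So 10^31 ≡ 51 (mod 61).
Hence φ⁻¹(10) = 51.

51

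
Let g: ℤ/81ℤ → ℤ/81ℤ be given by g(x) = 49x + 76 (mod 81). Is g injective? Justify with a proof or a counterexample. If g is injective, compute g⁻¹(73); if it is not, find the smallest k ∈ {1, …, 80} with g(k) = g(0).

Suppose g(s) = g(t) in ℤ/81ℤ. Then 49s + 76 ≡ 49t + 76 (mod 81), hence 49(s − t) ≡ 0 (mod 81).
Since gcd(49, 81) = 1, 49 is invertible modulo 81, therefore s − t ≡ 0 (mod 81), i.e. s = t.
Hence g is injective.
We now compute 49⁻¹ mod 81 explicitly. Euclid's algorithm: 81 = 1·49 + 32, 49 = 1·32 + 17, 32 = 1·17 + 15, 17 = 1·15 + 2, 15 = 7·2 + 1; back-substituting gives 1 = 43·49 − 26·81, so 49⁻¹ ≡ 43 (mod 81).
Since g is injective, we compute g⁻¹(73): solve 49x + 76 ≡ 73 (mod 81), i.e. 49x ≡ 78 (mod 81).
Multiplying by 49⁻¹ = 43 gives x ≡ 43·78 = 3354 = 41·81 + 33 ≡ 33 (mod 81).
Check: g(33) = 49·33 + 76 = 1693 = 20·81 + 73 ≡ 73 (mod 81).

33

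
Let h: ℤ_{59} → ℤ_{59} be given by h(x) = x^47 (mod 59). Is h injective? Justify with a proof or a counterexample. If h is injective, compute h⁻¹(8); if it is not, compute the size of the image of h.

Since 59 is prime, the nonzero elements of ℤ_{59} form a cyclic group of order 58.
As gcd(47, 58) = 1, raising to the 47th power is a bijection on this group: if s^47 ≡ t^47 then (st^{−1})^47 = 1, and the only element of order dividing gcd(47, 58) = 1 is 1, so s = t.
With h(0) = 0 this makes h injective on all of ℤ_{59}, hence bijective (finite equal-size domain and codomain). In particular h is injective.
Since h is injective, we find the preimage of 8. The inverse of x ↦ x^47 on (ℤ_{59})^× is x ↦ x^21, because 47·21 = 987 = 17·58 + 1 ≡ 1 (mod 58) and x^{58} = 1 for x ≠ 0 (Fermat). So h⁻¹(8) = 8^21 mod 59.
Repeated squaring mod 59: 8^1 ≡ 8, 8^2 ≡ 8² = 64 ≡ 5, 8^4 ≡ 5² = 25, 8^8 ≡ 25² = 625 ≡ 35, 8^16 ≡ 35² = 1225 ≡ 45. Since 21 = 16 + 4 + 1, 8^21 ≡ 45·25·8: 45·25 = 1125 ≡ 4, then 4·8 = 32. So 8^21 ≡ 32 (mod 59).
Hence h⁻¹(8) = 32.

32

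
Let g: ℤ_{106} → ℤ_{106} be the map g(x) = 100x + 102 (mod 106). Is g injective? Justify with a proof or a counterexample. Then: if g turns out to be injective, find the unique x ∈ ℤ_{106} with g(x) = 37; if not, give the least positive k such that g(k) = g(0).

By definition, g is injective if g(s) = g(t) implies s = t.
We have gcd(100, 106) = 2 > 1. Taking s = 0 and t = 53: g(0) = 102 and g(53) = 100·53 + 102 = 5402 ≡ 102 (mod 106).
So g(0) = g(53) while 0 ≠ 53, hence g is not injective.
Since g is not injective, we find the least positive k with g(k) = g(0): this means 100k ≡ 0 (mod 106), i.e. 106 ∣ 100k. Since gcd(100, 106) = 2, dividing through by 2 this holds exactly when 53 ∣ 50k, and as gcd(50, 53) = 1, exactly when 53 ∣ k.
The smallest positive such k is 53.

53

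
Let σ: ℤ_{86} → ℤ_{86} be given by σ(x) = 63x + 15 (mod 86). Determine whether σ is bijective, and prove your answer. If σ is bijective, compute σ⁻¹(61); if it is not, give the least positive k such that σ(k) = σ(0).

84

Suppose σ(x_1) = σ(x_2) in ℤ_{86}. Then 63x_1 + 15 ≡ 63x_2 + 15 (mod 86), thus 63(x_1 − x_2) ≡ 0 (mod 86).
Since gcd(63, 86) = 1, 63 is invertible modulo 86, so x_1 − x_2 ≡ 0 (mod 86), i.e. x_1 = x_2.
We now compute 63⁻¹ mod 86 explicitly. Euclid's algorithm: 86 = 1·63 + 23, 63 = 2·23 + 17, 23 = 1·17 + 6, 17 = 2·6 + 5, 6 = 1·5 + 1; back-substituting gives 1 = 71·63 − 52·86, so 63⁻¹ ≡ 71 (mod 86).
Then y ↦ 71(y − 15) is a two-sided inverse to σ, so every y ∈ ℤ_{86} has a preimage.
Thus σ is bijective.
Since σ is bijective, we find σ⁻¹(61): we need 63x ≡ 61 − 15 ≡ 46 (mod 86). Using 63⁻¹ = 71: x ≡ 71·46 = 3266 = 37·86 + 84, so x = 84.
Check: σ(84) = 63·84 + 15 = 5307 = 61·86 + 61 ≡ 61 (mod 86).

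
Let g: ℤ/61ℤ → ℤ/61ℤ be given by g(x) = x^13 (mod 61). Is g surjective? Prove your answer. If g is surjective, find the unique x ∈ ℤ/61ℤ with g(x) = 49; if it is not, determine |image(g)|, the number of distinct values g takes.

Since 61 is prime, the nonzero elements of ℤ/61ℤ form a cyclic group of order 60.
As gcd(13, 60) = 1, raising to the 13th power is a bijection on this group: if a^13 ≡ b^13 then (ab^{−1})^13 = 1, and the only element of order dividing gcd(13, 60) = 1 is 1, so a = b.
With g(0) = 0 this makes g injective on all of ℤ/61ℤ, hence bijective (finite equal-size domain and codomain). In particular g is surjective.
Since g is surjective, we find the preimage of 49. The inverse of x ↦ x^13 on (ℤ/61ℤ)^× is x ↦ x^37, because 13·37 = 481 = 8·60 + 1 ≡ 1 (mod 60) and x^{60} = 1 for x ≠ 0 (Fermat). So g⁻¹(49) = 49^37 mod 61.
Repeated squaring mod 61: 49^1 ≡ 49, 49^2 ≡ 49² = 2401 ≡ 22, 49^4 ≡ 22² = 484 ≡ 57, 49^8 ≡ 57² = 3249 ≡ 16, 49^16 ≡ 16² = 256 ≡ 12, 49^32 ≡ 12² = 144 ≡ 22. Since 37 = 32 + 4 + 1, 49^37 ≡ 22·57·49: 22·57 = 1254 ≡ 34, then 34·49 = 1666 ≡ 19. So 49^37 ≡ 19 (mod 61).
Hence g⁻¹(49) = 19.

19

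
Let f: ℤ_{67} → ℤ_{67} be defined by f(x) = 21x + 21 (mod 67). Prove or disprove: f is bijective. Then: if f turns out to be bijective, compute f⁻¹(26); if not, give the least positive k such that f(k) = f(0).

If f(s) = f(t), then 21s ≡ 21t (mod 67). Because gcd(21, 67) = 1, we may cancel 21 to get s ≡ t (mod 67).
We now compute 21⁻¹ mod 67 explicitly. Euclid's algorithm: 67 = 3·21 + 4, 21 = 5·4 + 1; back-substituting gives 1 = 16·21 − 5·67, so 21⁻¹ ≡ 16 (mod 67).
Then y ↦ 16(y − 21) is a two-sided inverse to f, so every y ∈ ℤ_{67} has a preimage.
Therefore f is bijective.
Since f is bijective, we find f⁻¹(26): we need 21x ≡ 26 − 21 ≡ 5 (mod 67). Using 21⁻¹ = 16: x ≡ 16·5 = 80 = 1·67 + 13, so x = 13.
Check: f(13) = 21·13 + 21 = 294 = 4·67 + 26 ≡ 26 (mod 67).

13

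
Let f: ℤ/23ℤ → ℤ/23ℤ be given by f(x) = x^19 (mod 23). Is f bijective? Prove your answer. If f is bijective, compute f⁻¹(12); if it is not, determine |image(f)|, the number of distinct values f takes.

Since 23 is prime, the nonzero elements of ℤ/23ℤ form a cyclic group of order 22.
As gcd(19, 22) = 1, raising to the 19th power is a bijection on this group: if u^19 ≡ v^19 then (uv^{−1})^19 = 1, and the only element of order dividing gcd(19, 22) = 1 is 1, so u = v.
With f(0) = 0 this makes f injective on all of ℤ/23ℤ, hence bijective (finite equal-size domain and codomain). In particular f is bijective.
Since f is bijective, we find the preimage of 12. The inverse of x ↦ x^19 on (ℤ/23ℤ)^× is x ↦ x^7, because 19·7 = 133 = 6·22 + 1 ≡ 1 (mod 22) and x^{22} = 1 for x ≠ 0 (Fermat). So f⁻¹(12) = 12^7 mod 23.
Repeated squaring mod 23: 12^1 ≡ 12, 12^2 ≡ 12² = 144 ≡ 6, 12^4 ≡ 6² = 36 ≡ 13. Since 7 = 4 + 2 + 1, 12^7 ≡ 13·6·12: 13·6 = 78 ≡ 9, then 9·12 = 108 ≡ 16. So 12^7 ≡ 16 (mod 23).
Hence f⁻¹(12) = 16.

16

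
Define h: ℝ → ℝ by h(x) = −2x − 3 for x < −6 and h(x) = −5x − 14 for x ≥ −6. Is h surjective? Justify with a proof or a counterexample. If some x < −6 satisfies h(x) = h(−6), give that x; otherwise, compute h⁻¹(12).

-19/2

Both pieces are strictly decreasing (slopes −2 and −5), so each is injective on its own interval.
The left piece maps (−∞, −6) onto (9, ∞); the right piece maps [−6, ∞) onto (−∞, 16].
The union (9, ∞) ∪ (−∞, 16] covers ℝ, so h is surjective.
For the follow-up: the images overlap, so an x < −6 with h(x) = h(−6) exists. h(−6) = 16; solving −2x − 3 = 16 for x < −6 gives x = (16 + 3)/(−2) = −19/2.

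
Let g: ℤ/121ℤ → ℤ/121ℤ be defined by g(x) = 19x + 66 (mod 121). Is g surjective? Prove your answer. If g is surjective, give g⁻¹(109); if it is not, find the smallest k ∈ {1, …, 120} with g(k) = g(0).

Recall: g is surjective if every y in the codomain equals g(x) for some x in the domain.
Since gcd(19, 121) = 1, 19 is invertible modulo 121. Euclid's algorithm: 121 = 6·19 + 7, 19 = 2·7 + 5, 7 = 1·5 + 2, 5 = 2·2 + 1; back-substituting gives 1 = 51·19 − 8·121, so 19⁻¹ ≡ 51 (mod 121).
For any y ∈ ℤ/121ℤ, x = 51(y − 66) mod 121 satisfies g(x) = 19·51(y − 66) + 66 ≡ y (since 19·51 ≡ 1 mod 121). So every y has a preimage.
So g is surjective.
Since g is surjective, we find g⁻¹(109): we need 19x ≡ 109 − 66 ≡ 43 (mod 121). Using 19⁻¹ = 51: x ≡ 51·43 = 2193 = 18·121 + 15, so x = 15.
Check: g(15) = 19·15 + 66 = 351 = 2·121 + 109 ≡ 109 (mod 121).

15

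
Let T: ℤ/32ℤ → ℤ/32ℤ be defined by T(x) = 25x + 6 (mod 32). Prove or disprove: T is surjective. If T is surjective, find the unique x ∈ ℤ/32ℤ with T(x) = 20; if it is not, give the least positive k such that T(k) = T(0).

30

Recall that T is surjective if every y in the codomain equals T(x) for some x in the domain.
Since gcd(25, 32) = 1, 25 is invertible modulo 32. Euclid's algorithm: 32 = 1·25 + 7, 25 = 3·7 + 4, 7 = 1·4 + 3, 4 = 1·3 + 1; back-substituting gives 1 = 9·25 − 7·32, so 25⁻¹ ≡ 9 (mod 32).
Then y ↦ 9(y − 6) is a two-sided inverse to T, so every y ∈ ℤ/32ℤ has a preimage.
Thus T is surjective.
Since T is surjective, we find T⁻¹(20): we need 25x ≡ 20 − 6 ≡ 14 (mod 32). Using 25⁻¹ = 9: x ≡ 9·14 = 126 = 3·32 + 30, so x = 30.
Check: T(30) = 25·30 + 6 = 756 = 23·32 + 20 ≡ 20 (mod 32).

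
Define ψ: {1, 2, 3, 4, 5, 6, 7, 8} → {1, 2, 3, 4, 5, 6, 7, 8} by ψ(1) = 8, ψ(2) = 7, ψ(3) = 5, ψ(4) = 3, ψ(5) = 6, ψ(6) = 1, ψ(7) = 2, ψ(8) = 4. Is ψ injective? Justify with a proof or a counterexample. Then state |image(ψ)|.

The values ψ(1), …, ψ(8) are 8, 7, 5, 3, 6, 1, 2, 4 — all distinct.
So ψ(u) = ψ(v) only when u = v, and ψ is injective.
The image of ψ is {1, 2, 3, 4, 5, 6, 7, 8}, which has 8 elements.

8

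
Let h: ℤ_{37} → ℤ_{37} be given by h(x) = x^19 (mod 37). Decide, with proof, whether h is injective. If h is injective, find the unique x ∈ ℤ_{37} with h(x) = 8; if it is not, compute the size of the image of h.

Since 37 is prime, the nonzero elements of ℤ_{37} form a cyclic group of order 36.
As gcd(19, 36) = 1, raising to the 19th power is a bijection on this group: if a^19 ≡ b^19 then (ab^{−1})^19 = 1, and the only element of order dividing gcd(19, 36) = 1 is 1, so a = b.
With h(0) = 0 this makes h injective on all of ℤ_{37}, hence bijective (finite equal-size domain and codomain). In particular h is injective.
Since h is injective, we find the preimage of 8. The inverse of x ↦ x^19 on (ℤ_{37})^× is x ↦ x^19, because 19·19 = 361 = 10·36 + 1 ≡ 1 (mod 36) and x^{36} = 1 for x ≠ 0 (Fermat). So h⁻¹(8) = 8^19 mod 37.
Repeated squaring mod 37: 8^1 ≡ 8, 8^2 ≡ 8² = 64 ≡ 27, 8^4 ≡ 27² = 729 ≡ 26, 8^8 ≡ 26² = 676 ≡ 10, 8^16 ≡ 10² = 100 ≡ 26. Since 19 = 16 + 2 + 1, 8^19 ≡ 26·27·8: 26·27 = 702 ≡ 36, then 36·8 = 288 ≡ 29. So 8^19 ≡ 29 (mod 37).
Hence h⁻¹(8) = 29.

29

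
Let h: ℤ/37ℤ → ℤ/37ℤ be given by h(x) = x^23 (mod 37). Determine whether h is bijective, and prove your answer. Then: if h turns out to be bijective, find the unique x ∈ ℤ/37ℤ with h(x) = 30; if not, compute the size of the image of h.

Since 37 is prime, the nonzero elements of ℤ/37ℤ form a cyclic group of order 36.
As gcd(23, 36) = 1, raising to the 23rd power is a bijection on this group: if u^23 ≡ v^23 then (uv^{−1})^23 = 1, and the only element of order dividing gcd(23, 36) = 1 is 1, so u = v.
With h(0) = 0 this makes h injective on all of ℤ/37ℤ, hence bijective (finite equal-size domain and codomain). In particular h is bijective.
Since h is bijective, we find the preimage of 30. The inverse of x ↦ x^23 on (ℤ/37ℤ)^× is x ↦ x^11, because 23·11 = 253 = 7·36 + 1 ≡ 1 (mod 36) and x^{36} = 1 for x ≠ 0 (Fermat). So h⁻¹(30) = 30^11 mod 37.
Repeated squaring mod 37: 30^1 ≡ 30, 30^2 ≡ 30² = 900 ≡ 12, 30^4 ≡ 12² = 144 ≡ 33, 30^8 ≡ 33² = 1089 ≡ 16. Since 11 = 8 + 2 + 1, 30^11 ≡ 16·12·30: 16·12 = 192 ≡ 7, then 7·30 = 210 ≡ 25. So 30^11 ≡ 25 (mod 37).
Hence h⁻¹(30) = 25.

25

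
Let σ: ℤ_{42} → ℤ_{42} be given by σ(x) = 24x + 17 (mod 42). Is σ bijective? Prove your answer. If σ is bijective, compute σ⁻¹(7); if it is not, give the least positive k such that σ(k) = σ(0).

By definition, σ is injective if σ(s) = σ(t) implies s = t.
We have gcd(24, 42) = 6 > 1. Taking s = 0 and t = 7: σ(0) = 17 and σ(7) = 24·7 + 17 = 185 ≡ 17 (mod 42).
So σ(0) = σ(7) while 0 ≠ 7, thus σ is not injective, hence not bijective.
Since σ is not bijective, we find the least positive k with σ(k) = σ(0): this means 24k ≡ 0 (mod 42), i.e. 42 ∣ 24k. Since gcd(24, 42) = 6, dividing through by 6 this holds exactly when 7 ∣ 4k, and as gcd(4, 7) = 1, exactly when 7 ∣ k.
The smallest positive such k is 7.

7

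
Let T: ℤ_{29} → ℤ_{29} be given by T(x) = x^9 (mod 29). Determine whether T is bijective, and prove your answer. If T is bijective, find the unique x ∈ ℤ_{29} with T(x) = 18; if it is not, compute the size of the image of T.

10

Since 29 is prime, the nonzero elements of ℤ_{29} form a cyclic group of order 28.
As gcd(9, 28) = 1, raising to the 9th power is a bijection on this group: if u^9 ≡ v^9 then (uv^{−1})^9 = 1, and the only element of order dividing gcd(9, 28) = 1 is 1, so u = v.
With T(0) = 0 this makes T injective on all of ℤ_{29}, hence bijective (finite equal-size domain and codomain). In particular T is bijective.
Since T is bijective, we find the preimage of 18. The inverse of x ↦ x^9 on (ℤ_{29})^× is x ↦ x^25, because 9·25 = 225 = 8·28 + 1 ≡ 1 (mod 28) and x^{28} = 1 for x ≠ 0 (Fermat). So T⁻¹(18) = 18^25 mod 29.
Repeated squaring mod 29: 18^1 ≡ 18, 18^2 ≡ 18² = 324 ≡ 5, 18^4 ≡ 5² = 25, 18^8 ≡ 25² = 625 ≡ 16, 18^16 ≡ 16² = 256 ≡ 24. Since 25 = 16 + 8 + 1, 18^25 ≡ 24·16·18: 24·16 = 384 ≡ 7, then 7·18 = 126 ≡ 10. So 18^25 ≡ 10 (mod 29).
Hence T⁻¹(18) = 10.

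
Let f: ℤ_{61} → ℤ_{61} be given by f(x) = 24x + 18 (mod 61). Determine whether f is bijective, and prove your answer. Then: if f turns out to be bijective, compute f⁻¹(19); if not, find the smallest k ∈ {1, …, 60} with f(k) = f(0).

28

If f(u) = f(v), then 24u ≡ 24v (mod 61). Because gcd(24, 61) = 1, we may cancel 24 to get u ≡ v (mod 61).
We now compute 24⁻¹ mod 61 explicitly. Euclid's algorithm: 61 = 2·24 + 13, 24 = 1·13 + 11, 13 = 1·11 + 2, 11 = 5·2 + 1; back-substituting gives 1 = 28·24 − 11·61, so 24⁻¹ ≡ 28 (mod 61).
Then y ↦ 28(y − 18) is a two-sided inverse to f, so every y ∈ ℤ_{61} has a preimage.
Hence f is bijective.
Since f is bijective, we compute f⁻¹(19): solve 24x + 18 ≡ 19 (mod 61), i.e. 24x ≡ 1 (mod 61).
Multiplying by 24⁻¹ = 28 gives x ≡ 28·1 = 28 ≡ 28 (mod 61).
Check: f(28) = 24·28 + 18 = 690 = 11·61 + 19 ≡ 19 (mod 61).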